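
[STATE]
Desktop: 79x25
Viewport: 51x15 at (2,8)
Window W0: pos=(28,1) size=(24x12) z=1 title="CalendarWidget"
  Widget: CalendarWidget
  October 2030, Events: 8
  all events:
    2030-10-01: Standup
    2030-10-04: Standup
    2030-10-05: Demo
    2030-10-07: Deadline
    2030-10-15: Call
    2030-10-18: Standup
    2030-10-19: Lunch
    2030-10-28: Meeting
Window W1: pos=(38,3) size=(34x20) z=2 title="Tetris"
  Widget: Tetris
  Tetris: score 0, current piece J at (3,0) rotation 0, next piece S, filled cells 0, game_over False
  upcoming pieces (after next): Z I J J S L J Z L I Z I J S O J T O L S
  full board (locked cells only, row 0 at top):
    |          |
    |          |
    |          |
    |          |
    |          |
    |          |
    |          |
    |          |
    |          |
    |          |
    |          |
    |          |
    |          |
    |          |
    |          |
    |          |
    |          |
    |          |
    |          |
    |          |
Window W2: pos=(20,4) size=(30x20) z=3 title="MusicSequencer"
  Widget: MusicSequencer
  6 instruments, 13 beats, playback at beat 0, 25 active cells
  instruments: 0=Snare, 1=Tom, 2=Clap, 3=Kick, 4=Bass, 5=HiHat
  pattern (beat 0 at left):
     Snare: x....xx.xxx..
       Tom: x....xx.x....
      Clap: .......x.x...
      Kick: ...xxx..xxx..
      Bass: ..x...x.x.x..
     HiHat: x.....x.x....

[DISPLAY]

                  ┃ Snare█····██·███··         ┃░░ 
                  ┃   Tom█····██·█····         ┃   
                  ┃  Clap·······█·█···         ┃   
                  ┃  Kick···███··███··         ┃   
                  ┃  Bass··█···█·█·█··         ┃Sco
                  ┃ HiHat█·····█·█····         ┃0  
                  ┃                            ┃   
                  ┃                            ┃   
                  ┃                            ┃   
                  ┃                            ┃   
                  ┃                            ┃   
                  ┃                            ┃   
                  ┃                            ┃   
                  ┃                            ┃   
                  ┃                            ┃━━━


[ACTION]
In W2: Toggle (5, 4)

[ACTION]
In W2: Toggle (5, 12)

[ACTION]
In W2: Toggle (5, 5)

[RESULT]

                  ┃ Snare█····██·███··         ┃░░ 
                  ┃   Tom█····██·█····         ┃   
                  ┃  Clap·······█·█···         ┃   
                  ┃  Kick···███··███··         ┃   
                  ┃  Bass··█···█·█·█··         ┃Sco
                  ┃ HiHat█···███·█···█         ┃0  
                  ┃                            ┃   
                  ┃                            ┃   
                  ┃                            ┃   
                  ┃                            ┃   
                  ┃                            ┃   
                  ┃                            ┃   
                  ┃                            ┃   
                  ┃                            ┃   
                  ┃                            ┃━━━


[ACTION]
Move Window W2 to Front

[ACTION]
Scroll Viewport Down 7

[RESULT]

                  ┃  Clap·······█·█···         ┃   
                  ┃  Kick···███··███··         ┃   
                  ┃  Bass··█···█·█·█··         ┃Sco
                  ┃ HiHat█···███·█···█         ┃0  
                  ┃                            ┃   
                  ┃                            ┃   
                  ┃                            ┃   
                  ┃                            ┃   
                  ┃                            ┃   
                  ┃                            ┃   
                  ┃                            ┃   
                  ┃                            ┃   
                  ┃                            ┃━━━
                  ┗━━━━━━━━━━━━━━━━━━━━━━━━━━━━┛   
                                                   


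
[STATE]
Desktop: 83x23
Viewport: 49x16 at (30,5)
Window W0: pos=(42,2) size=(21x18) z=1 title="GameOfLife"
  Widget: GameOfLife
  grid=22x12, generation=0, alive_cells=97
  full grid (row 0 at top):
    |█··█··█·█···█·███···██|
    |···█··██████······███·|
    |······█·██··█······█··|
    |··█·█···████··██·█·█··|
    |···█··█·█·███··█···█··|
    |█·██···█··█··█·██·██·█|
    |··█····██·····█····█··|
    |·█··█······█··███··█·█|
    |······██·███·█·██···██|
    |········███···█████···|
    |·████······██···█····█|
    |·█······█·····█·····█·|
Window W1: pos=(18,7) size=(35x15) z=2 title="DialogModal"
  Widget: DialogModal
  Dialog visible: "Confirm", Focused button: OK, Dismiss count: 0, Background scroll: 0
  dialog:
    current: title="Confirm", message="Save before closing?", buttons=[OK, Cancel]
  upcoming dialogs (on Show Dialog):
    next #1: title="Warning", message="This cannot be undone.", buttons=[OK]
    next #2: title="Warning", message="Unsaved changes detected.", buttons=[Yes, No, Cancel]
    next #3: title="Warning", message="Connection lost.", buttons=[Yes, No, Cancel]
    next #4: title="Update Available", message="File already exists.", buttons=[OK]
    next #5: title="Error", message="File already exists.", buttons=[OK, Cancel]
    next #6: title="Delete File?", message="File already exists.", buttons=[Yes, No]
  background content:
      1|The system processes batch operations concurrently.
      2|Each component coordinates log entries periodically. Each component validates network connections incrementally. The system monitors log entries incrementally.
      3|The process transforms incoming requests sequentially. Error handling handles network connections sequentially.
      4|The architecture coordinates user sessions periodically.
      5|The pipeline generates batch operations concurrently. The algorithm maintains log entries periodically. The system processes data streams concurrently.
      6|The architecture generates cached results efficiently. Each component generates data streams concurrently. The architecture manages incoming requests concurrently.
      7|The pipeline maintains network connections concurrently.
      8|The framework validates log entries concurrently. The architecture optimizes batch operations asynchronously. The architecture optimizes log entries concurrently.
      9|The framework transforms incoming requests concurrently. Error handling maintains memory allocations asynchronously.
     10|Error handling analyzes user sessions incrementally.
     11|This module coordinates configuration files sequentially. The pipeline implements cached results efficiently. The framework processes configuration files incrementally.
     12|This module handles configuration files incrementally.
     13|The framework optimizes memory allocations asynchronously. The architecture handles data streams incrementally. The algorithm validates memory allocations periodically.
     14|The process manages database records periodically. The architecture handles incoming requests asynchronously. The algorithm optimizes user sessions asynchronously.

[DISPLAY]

            ┃Gen: 0             ┃                
            ┃··█··█·█···█·███···┃                
━━━━━━━━━━━━━━━━━━━━━━┓█······██┃                
l                     ┃·█······█┃                
──────────────────────┨█··██·█·█┃                
processes batch operat┃██··█···█┃                
ent coordinates log en┃··█·██·██┃                
 transforms incoming r┃···█····█┃                
────────────────┐ user┃█··███··█┃                
 Confirm        │ oper┃█·█·██···┃                
before closing? │ached┃···█████·┃                
K]  Cancel      │rk co┃██···█···┃                
────────────────┘entri┃···█·····┃                
rk transforms incoming┃         ┃                
ing analyzes user sess┃━━━━━━━━━┛                
 coordinates configura┃                          


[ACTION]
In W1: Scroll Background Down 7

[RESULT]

            ┃Gen: 0             ┃                
            ┃··█··█·█···█·███···┃                
━━━━━━━━━━━━━━━━━━━━━━┓█······██┃                
l                     ┃·█······█┃                
──────────────────────┨█··██·█·█┃                
rk validates log entri┃██··█···█┃                
rk transforms incoming┃··█·██·██┃                
ing analyzes user sess┃···█····█┃                
────────────────┐igura┃█··███··█┃                
 Confirm        │ation┃█·█·██···┃                
before closing? │ry al┃···█████·┃                
K]  Cancel      │ reco┃██···█···┃                
────────────────┘     ┃···█·····┃                
                      ┃         ┃                
                      ┃━━━━━━━━━┛                
                      ┃                          


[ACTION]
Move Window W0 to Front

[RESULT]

            ┃Gen: 0             ┃                
            ┃··█··█·█···█·███···┃                
━━━━━━━━━━━━┃··█··██████······██┃                
l           ┃·····█·██··█······█┃                
────────────┃·█·█···████··██·█·█┃                
rk validates┃··█··█·█·███··█···█┃                
rk transform┃·██···█··█··█·██·██┃                
ing analyzes┃·█····██·····█····█┃                
────────────┃█··█······█··███··█┃                
 Confirm    ┃·····██·███·█·██···┃                
before closi┃·······███···█████·┃                
K]  Cancel  ┃████······██···█···┃                
────────────┃█······█·····█·····┃                
            ┃                   ┃                
            ┗━━━━━━━━━━━━━━━━━━━┛                
                      ┃                          


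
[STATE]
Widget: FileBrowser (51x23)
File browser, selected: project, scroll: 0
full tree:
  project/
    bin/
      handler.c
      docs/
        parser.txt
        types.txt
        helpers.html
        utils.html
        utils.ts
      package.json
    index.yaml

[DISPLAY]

> [-] project/                                     
    [+] bin/                                       
    index.yaml                                     
                                                   
                                                   
                                                   
                                                   
                                                   
                                                   
                                                   
                                                   
                                                   
                                                   
                                                   
                                                   
                                                   
                                                   
                                                   
                                                   
                                                   
                                                   
                                                   
                                                   


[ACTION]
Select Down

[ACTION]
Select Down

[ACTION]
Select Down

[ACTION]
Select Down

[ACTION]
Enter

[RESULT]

  [-] project/                                     
    [+] bin/                                       
  > index.yaml                                     
                                                   
                                                   
                                                   
                                                   
                                                   
                                                   
                                                   
                                                   
                                                   
                                                   
                                                   
                                                   
                                                   
                                                   
                                                   
                                                   
                                                   
                                                   
                                                   
                                                   


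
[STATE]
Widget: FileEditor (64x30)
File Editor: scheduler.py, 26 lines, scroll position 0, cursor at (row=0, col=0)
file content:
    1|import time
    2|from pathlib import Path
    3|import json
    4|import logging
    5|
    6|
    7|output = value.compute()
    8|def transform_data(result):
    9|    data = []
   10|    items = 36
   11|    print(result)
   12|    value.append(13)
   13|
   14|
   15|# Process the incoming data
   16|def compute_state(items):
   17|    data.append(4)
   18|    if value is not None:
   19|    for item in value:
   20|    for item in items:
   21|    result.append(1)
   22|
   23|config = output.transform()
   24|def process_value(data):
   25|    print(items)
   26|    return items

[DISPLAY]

█mport time                                                    ▲
from pathlib import Path                                       █
import json                                                    ░
import logging                                                 ░
                                                               ░
                                                               ░
output = value.compute()                                       ░
def transform_data(result):                                    ░
    data = []                                                  ░
    items = 36                                                 ░
    print(result)                                              ░
    value.append(13)                                           ░
                                                               ░
                                                               ░
# Process the incoming data                                    ░
def compute_state(items):                                      ░
    data.append(4)                                             ░
    if value is not None:                                      ░
    for item in value:                                         ░
    for item in items:                                         ░
    result.append(1)                                           ░
                                                               ░
config = output.transform()                                    ░
def process_value(data):                                       ░
    print(items)                                               ░
    return items                                               ░
                                                               ░
                                                               ░
                                                               ░
                                                               ▼


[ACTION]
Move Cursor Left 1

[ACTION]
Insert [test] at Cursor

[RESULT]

test█mport time                                                ▲
from pathlib import Path                                       █
import json                                                    ░
import logging                                                 ░
                                                               ░
                                                               ░
output = value.compute()                                       ░
def transform_data(result):                                    ░
    data = []                                                  ░
    items = 36                                                 ░
    print(result)                                              ░
    value.append(13)                                           ░
                                                               ░
                                                               ░
# Process the incoming data                                    ░
def compute_state(items):                                      ░
    data.append(4)                                             ░
    if value is not None:                                      ░
    for item in value:                                         ░
    for item in items:                                         ░
    result.append(1)                                           ░
                                                               ░
config = output.transform()                                    ░
def process_value(data):                                       ░
    print(items)                                               ░
    return items                                               ░
                                                               ░
                                                               ░
                                                               ░
                                                               ▼


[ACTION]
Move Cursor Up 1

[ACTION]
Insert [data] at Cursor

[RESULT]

testdata█mport time                                            ▲
from pathlib import Path                                       █
import json                                                    ░
import logging                                                 ░
                                                               ░
                                                               ░
output = value.compute()                                       ░
def transform_data(result):                                    ░
    data = []                                                  ░
    items = 36                                                 ░
    print(result)                                              ░
    value.append(13)                                           ░
                                                               ░
                                                               ░
# Process the incoming data                                    ░
def compute_state(items):                                      ░
    data.append(4)                                             ░
    if value is not None:                                      ░
    for item in value:                                         ░
    for item in items:                                         ░
    result.append(1)                                           ░
                                                               ░
config = output.transform()                                    ░
def process_value(data):                                       ░
    print(items)                                               ░
    return items                                               ░
                                                               ░
                                                               ░
                                                               ░
                                                               ▼


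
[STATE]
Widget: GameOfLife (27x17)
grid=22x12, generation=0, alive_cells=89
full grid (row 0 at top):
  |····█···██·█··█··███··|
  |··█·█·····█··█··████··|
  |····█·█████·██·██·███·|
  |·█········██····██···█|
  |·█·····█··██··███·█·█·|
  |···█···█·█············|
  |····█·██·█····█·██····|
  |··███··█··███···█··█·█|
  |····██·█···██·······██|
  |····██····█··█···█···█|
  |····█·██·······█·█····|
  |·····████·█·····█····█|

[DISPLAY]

Gen: 0                     
····█···██·█··█··███··     
··█·█·····█··█··████··     
····█·█████·██·██·███·     
·█········██····██···█     
·█·····█··██··███·█·█·     
···█···█·█············     
····█·██·█····█·██····     
··███··█··███···█··█·█     
····██·█···██·······██     
····██····█··█···█···█     
····█·██·······█·█····     
·····████·█·····█····█     
                           
                           
                           
                           


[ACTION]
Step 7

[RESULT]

Gen: 7                     
·······█·█············     
···██·······█·········     
···█·█···██·█·········     
····█···█···█·········     
······███·············     
·······███·······██···     
·······█·██········█··     
········███····██·█···     
·············██···█···     
·····██······██·██····     
·····█···█····██·█····     
······███·············     
                           
                           
                           
                           


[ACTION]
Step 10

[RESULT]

Gen: 17                    
······················     
·············█········     
···███····██·█········     
·····███···██·········     
····█·█····█··········     
····█·················     
····█··█···█······██··     
·····███··████···█·█··     
······█···██··█·██·█··     
······███···███··█····     
·················█·█··     
······██··········█···     
                           
                           
                           
                           


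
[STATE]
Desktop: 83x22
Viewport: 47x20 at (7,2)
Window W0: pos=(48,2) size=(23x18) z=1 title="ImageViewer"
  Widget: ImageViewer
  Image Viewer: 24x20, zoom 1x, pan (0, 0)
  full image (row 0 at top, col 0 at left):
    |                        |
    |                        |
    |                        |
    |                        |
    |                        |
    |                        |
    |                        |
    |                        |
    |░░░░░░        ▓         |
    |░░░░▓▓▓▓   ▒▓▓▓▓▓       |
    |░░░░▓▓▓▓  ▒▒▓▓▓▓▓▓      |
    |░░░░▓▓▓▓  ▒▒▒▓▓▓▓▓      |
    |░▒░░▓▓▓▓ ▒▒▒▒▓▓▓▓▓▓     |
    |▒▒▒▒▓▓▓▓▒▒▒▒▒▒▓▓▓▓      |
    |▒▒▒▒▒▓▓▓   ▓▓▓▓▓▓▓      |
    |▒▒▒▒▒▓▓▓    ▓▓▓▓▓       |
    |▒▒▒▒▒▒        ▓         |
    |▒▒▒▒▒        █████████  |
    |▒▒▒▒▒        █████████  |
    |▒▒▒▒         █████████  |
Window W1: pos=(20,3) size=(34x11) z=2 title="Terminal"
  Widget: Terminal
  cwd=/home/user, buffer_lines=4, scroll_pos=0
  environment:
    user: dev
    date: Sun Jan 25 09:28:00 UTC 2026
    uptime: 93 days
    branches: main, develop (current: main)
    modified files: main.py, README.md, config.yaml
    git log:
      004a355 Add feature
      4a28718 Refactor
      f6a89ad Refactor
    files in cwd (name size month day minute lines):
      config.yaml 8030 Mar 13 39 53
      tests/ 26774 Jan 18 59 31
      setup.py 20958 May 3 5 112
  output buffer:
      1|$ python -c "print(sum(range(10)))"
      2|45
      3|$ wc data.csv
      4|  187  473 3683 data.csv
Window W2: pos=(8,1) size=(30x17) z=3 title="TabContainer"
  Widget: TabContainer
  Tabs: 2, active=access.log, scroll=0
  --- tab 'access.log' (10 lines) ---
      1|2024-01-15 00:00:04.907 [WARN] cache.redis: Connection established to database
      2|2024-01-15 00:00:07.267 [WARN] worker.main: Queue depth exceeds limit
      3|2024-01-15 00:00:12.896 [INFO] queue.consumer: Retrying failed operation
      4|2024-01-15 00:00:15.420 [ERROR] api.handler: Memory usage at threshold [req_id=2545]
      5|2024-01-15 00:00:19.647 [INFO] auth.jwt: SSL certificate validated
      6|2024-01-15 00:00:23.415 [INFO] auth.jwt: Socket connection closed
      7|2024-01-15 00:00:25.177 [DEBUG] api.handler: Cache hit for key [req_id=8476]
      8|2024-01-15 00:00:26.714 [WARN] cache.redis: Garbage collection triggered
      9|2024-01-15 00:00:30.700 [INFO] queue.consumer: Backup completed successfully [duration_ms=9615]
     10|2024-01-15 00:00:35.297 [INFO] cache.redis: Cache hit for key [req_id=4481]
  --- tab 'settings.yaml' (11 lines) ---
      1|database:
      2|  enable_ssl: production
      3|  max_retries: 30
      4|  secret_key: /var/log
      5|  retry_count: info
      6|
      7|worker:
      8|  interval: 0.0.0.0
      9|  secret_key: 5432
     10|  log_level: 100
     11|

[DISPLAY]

 ┃ TabContainer               ┃          ┏━━━━━
 ┠────────────────────────────┨━━━━━━━━━━━━━━━┓
 ┃[access.log]│ settings.yaml ┃               ┃
 ┃────────────────────────────┃───────────────┨
 ┃2024-01-15 00:00:04.907 [WAR┃t(sum(range(10)┃
 ┃2024-01-15 00:00:07.267 [WAR┃               ┃
 ┃2024-01-15 00:00:12.896 [INF┃               ┃
 ┃2024-01-15 00:00:15.420 [ERR┃ata.csv        ┃
 ┃2024-01-15 00:00:19.647 [INF┃               ┃
 ┃2024-01-15 00:00:23.415 [INF┃               ┃
 ┃2024-01-15 00:00:25.177 [DEB┃               ┃
 ┃2024-01-15 00:00:26.714 [WAR┃━━━━━━━━━━━━━━━┛
 ┃2024-01-15 00:00:30.700 [INF┃          ┃░░░░▓
 ┃2024-01-15 00:00:35.297 [INF┃          ┃░░░░▓
 ┃                            ┃          ┃░░░░▓
 ┗━━━━━━━━━━━━━━━━━━━━━━━━━━━━┛          ┃░▒░░▓
                                         ┃▒▒▒▒▓
                                         ┗━━━━━
                                               
                                               


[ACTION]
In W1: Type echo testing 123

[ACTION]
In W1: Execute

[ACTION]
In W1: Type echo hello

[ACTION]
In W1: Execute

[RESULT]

 ┃ TabContainer               ┃          ┏━━━━━
 ┠────────────────────────────┨━━━━━━━━━━━━━━━┓
 ┃[access.log]│ settings.yaml ┃               ┃
 ┃────────────────────────────┃───────────────┨
 ┃2024-01-15 00:00:04.907 [WAR┃               ┃
 ┃2024-01-15 00:00:07.267 [WAR┃ata.csv        ┃
 ┃2024-01-15 00:00:12.896 [INF┃3              ┃
 ┃2024-01-15 00:00:15.420 [ERR┃               ┃
 ┃2024-01-15 00:00:19.647 [INF┃               ┃
 ┃2024-01-15 00:00:23.415 [INF┃               ┃
 ┃2024-01-15 00:00:25.177 [DEB┃               ┃
 ┃2024-01-15 00:00:26.714 [WAR┃━━━━━━━━━━━━━━━┛
 ┃2024-01-15 00:00:30.700 [INF┃          ┃░░░░▓
 ┃2024-01-15 00:00:35.297 [INF┃          ┃░░░░▓
 ┃                            ┃          ┃░░░░▓
 ┗━━━━━━━━━━━━━━━━━━━━━━━━━━━━┛          ┃░▒░░▓
                                         ┃▒▒▒▒▓
                                         ┗━━━━━
                                               
                                               


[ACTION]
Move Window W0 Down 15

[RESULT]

 ┃ TabContainer               ┃                
 ┠────────────────────────────┨━━━━━━━━━━━━━━━┓
 ┃[access.log]│ settings.yaml ┃               ┃
 ┃────────────────────────────┃───────────────┨
 ┃2024-01-15 00:00:04.907 [WAR┃               ┃
 ┃2024-01-15 00:00:07.267 [WAR┃ata.csv        ┃
 ┃2024-01-15 00:00:12.896 [INF┃3              ┃
 ┃2024-01-15 00:00:15.420 [ERR┃               ┃
 ┃2024-01-15 00:00:19.647 [INF┃               ┃
 ┃2024-01-15 00:00:23.415 [INF┃               ┃
 ┃2024-01-15 00:00:25.177 [DEB┃               ┃
 ┃2024-01-15 00:00:26.714 [WAR┃━━━━━━━━━━━━━━━┛
 ┃2024-01-15 00:00:30.700 [INF┃          ┃     
 ┃2024-01-15 00:00:35.297 [INF┃          ┃░░░░░
 ┃                            ┃          ┃░░░░▓
 ┗━━━━━━━━━━━━━━━━━━━━━━━━━━━━┛          ┃░░░░▓
                                         ┃░░░░▓
                                         ┃░▒░░▓
                                         ┃▒▒▒▒▓
                                         ┗━━━━━


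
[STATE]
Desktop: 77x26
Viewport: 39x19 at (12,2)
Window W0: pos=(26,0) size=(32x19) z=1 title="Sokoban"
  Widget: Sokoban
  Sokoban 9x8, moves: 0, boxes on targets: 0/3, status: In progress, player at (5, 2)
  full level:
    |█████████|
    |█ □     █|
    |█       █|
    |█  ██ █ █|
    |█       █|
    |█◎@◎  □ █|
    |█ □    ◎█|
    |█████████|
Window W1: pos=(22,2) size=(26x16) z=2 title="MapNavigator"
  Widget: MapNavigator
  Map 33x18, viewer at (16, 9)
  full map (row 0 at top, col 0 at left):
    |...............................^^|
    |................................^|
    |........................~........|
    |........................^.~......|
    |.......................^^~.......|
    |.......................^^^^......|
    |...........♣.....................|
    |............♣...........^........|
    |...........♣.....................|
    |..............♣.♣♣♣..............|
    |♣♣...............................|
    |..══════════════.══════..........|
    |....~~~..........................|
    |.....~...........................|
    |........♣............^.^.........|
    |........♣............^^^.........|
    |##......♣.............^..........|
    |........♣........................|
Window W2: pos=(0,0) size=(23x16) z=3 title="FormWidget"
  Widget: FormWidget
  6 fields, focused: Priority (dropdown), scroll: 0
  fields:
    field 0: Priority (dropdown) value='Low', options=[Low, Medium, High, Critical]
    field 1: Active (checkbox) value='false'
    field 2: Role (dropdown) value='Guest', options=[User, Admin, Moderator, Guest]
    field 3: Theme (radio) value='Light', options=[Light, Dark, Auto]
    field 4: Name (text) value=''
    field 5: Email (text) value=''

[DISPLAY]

──────────┨━━━━━━━━━━━━━━━━━━━━━━━━┓───
   [Low ▼]┃ MapNavigator           ┃   
   [ ]    ┃────────────────────────┨   
   [Gues▼]┃....................^.~.┃   
   (●) Lig┃...................^^~..┃   
   [     ]┃...................^^^^.┃   
   [     ]┃.......♣................┃   
          ┃........♣...........^...┃   
          ┃.......♣................┃   
          ┃..........♣.@♣♣.........┃   
          ┃........................┃   
          ┃════════════.══════.....┃   
          ┃~~~.....................┃   
━━━━━━━━━━┛.~......................┃   
          ┃....♣............^.^....┃   
          ┗━━━━━━━━━━━━━━━━━━━━━━━━┛   
              ┗━━━━━━━━━━━━━━━━━━━━━━━━
                                       
                                       


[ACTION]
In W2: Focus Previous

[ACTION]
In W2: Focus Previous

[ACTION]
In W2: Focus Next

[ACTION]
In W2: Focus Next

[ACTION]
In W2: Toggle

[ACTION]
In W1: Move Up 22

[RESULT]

──────────┨━━━━━━━━━━━━━━━━━━━━━━━━┓───
   [Low ▼]┃ MapNavigator           ┃   
   [ ]    ┃────────────────────────┨   
   [Gues▼]┃                        ┃   
   (●) Lig┃                        ┃   
   [     ]┃                        ┃   
   [     ]┃                        ┃   
          ┃                        ┃   
          ┃                        ┃   
          ┃............@...........┃   
          ┃........................┃   
          ┃....................~...┃   
          ┃....................^.~.┃   
━━━━━━━━━━┛...................^^~..┃   
          ┃...................^^^^.┃   
          ┗━━━━━━━━━━━━━━━━━━━━━━━━┛   
              ┗━━━━━━━━━━━━━━━━━━━━━━━━
                                       
                                       


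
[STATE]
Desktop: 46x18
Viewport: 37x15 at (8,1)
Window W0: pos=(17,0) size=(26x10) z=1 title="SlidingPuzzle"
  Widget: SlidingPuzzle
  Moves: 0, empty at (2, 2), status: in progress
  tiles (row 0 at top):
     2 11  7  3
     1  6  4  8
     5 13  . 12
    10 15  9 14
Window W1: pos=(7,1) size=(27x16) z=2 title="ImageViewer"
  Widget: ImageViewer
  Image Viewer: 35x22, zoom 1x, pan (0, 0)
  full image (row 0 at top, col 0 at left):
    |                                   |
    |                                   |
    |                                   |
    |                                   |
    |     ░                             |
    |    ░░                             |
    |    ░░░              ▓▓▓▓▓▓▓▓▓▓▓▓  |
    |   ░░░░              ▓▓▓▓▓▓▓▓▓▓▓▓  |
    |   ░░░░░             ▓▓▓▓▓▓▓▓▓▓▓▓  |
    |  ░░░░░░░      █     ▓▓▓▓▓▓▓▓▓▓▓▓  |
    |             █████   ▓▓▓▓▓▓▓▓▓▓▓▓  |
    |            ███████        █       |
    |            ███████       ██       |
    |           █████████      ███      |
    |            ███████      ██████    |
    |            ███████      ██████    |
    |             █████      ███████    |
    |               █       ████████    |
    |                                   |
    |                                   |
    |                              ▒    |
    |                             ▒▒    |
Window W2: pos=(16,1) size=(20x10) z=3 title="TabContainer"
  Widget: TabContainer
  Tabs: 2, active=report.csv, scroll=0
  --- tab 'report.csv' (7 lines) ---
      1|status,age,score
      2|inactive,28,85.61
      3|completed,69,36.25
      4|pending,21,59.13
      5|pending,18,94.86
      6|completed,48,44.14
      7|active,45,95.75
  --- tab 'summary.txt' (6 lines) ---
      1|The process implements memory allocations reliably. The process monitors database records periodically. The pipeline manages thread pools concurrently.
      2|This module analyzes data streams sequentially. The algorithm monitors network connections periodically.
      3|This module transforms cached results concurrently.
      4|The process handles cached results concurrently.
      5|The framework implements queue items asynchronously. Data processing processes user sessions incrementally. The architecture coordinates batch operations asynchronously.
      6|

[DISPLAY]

━━━━━━━━┏━━━━━━━━━━━━━━━━━━┓      ┃  
 ImageVi┃ TabContainer     ┃──────┨  
────────┠──────────────────┨──┐   ┃  
        ┃[report.csv]│ summ┃3 │   ┃  
        ┃──────────────────┃──┤   ┃  
        ┃status,age,score  ┃8 │   ┃  
        ┃inactive,28,85.61 ┃──┤   ┃  
     ░  ┃completed,69,36.25┃2 │   ┃  
    ░░  ┃pending,21,59.13  ┃━━━━━━┛  
    ░░░ ┗━━━━━━━━━━━━━━━━━━┛         
   ░░░░              ▓▓▓▓┃           
   ░░░░░             ▓▓▓▓┃           
  ░░░░░░░      █     ▓▓▓▓┃           
             █████   ▓▓▓▓┃           
            ███████      ┃           


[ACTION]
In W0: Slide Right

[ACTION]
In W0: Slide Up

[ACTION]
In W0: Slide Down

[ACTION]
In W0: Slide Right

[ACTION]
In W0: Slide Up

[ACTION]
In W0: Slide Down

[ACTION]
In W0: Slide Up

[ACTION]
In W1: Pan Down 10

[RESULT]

━━━━━━━━┏━━━━━━━━━━━━━━━━━━┓      ┃  
 ImageVi┃ TabContainer     ┃──────┨  
────────┠──────────────────┨──┐   ┃  
        ┃[report.csv]│ summ┃3 │   ┃  
        ┃──────────────────┃──┤   ┃  
        ┃status,age,score  ┃8 │   ┃  
        ┃inactive,28,85.61 ┃──┤   ┃  
        ┃completed,69,36.25┃2 │   ┃  
        ┃pending,21,59.13  ┃━━━━━━┛  
        ┗━━━━━━━━━━━━━━━━━━┛         
               █       ██┃           
                         ┃           
                         ┃           
                         ┃           
                         ┃           
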